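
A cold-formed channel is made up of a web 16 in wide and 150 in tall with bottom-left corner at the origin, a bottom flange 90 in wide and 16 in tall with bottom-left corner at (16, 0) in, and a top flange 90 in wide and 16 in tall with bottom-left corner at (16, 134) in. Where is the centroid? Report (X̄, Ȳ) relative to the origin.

web: A = 16 × 150 = 2400.00, centroid at (8.00, 75.00).
bottom flange: A = 90 × 16 = 1440.00, centroid at (61.00, 8.00).
top flange: A = 90 × 16 = 1440.00, centroid at (61.00, 142.00).
ΣA = 5280.00 in², ΣAX̄ = 194880.00 in³, ΣAȲ = 396000.00 in³.
X̄ = 194880.00/5280.00 = 36.91 in; Ȳ = 396000.00/5280.00 = 75.00 in.

X̄ = 36.91 in, Ȳ = 75.00 in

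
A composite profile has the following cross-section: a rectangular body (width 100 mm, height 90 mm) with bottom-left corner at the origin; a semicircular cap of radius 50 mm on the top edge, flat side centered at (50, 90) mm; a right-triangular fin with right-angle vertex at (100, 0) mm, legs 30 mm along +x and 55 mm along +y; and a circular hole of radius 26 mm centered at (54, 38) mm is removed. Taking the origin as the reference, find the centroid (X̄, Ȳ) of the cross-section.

rectangular body: A = 100 × 90 = 9000.00, centroid at (50.00, 45.00).
semicircular top: A = ½π·50² = 3926.99, centroid at (50.00, 111.22).
triangular fin: A = ½·30·55 = 825.00, centroid at (110.00, 18.33).
hole: A = −π·26² = -2123.72, centroid at (54.00, 38.00).
ΣA = 11628.27 mm², ΣAX̄ = 622418.84 mm³, ΣAȲ = 776186.27 mm³.
X̄ = 622418.84/11628.27 = 53.53 mm; Ȳ = 776186.27/11628.27 = 66.75 mm.

X̄ = 53.53 mm, Ȳ = 66.75 mm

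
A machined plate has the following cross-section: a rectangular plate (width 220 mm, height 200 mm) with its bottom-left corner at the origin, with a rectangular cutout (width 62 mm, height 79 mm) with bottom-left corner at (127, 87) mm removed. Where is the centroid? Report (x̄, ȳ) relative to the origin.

x̄ = 103.99 mm, ȳ = 96.68 mm

plate: A = 220 × 200 = 44000.00, centroid at (110.00, 100.00).
hole: A = −(62 × 79) = -4898.00, centroid at (158.00, 126.50).
ΣA = 39102.00 mm²
ΣAx̄ = (44000.00)(110.00) + (-4898.00)(158.00) = 4066116.00 mm³
ΣAȳ = (44000.00)(100.00) + (-4898.00)(126.50) = 3780403.00 mm³
x̄ = 4066116.00 / 39102.00 = 103.99 mm
ȳ = 3780403.00 / 39102.00 = 96.68 mm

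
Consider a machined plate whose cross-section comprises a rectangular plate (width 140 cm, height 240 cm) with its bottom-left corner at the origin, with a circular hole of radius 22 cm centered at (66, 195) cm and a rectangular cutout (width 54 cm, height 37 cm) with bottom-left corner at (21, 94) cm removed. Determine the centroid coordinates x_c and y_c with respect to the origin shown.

Part | A | x̄ᵢ | ȳᵢ | A·x̄ᵢ | A·ȳᵢ
plate | 33600.00 | 70.00 | 120.00 | 2352000.00 | 4032000.00
hole 1 | -1520.53 | 66.00 | 195.00 | -100355.04 | -296503.51
hole 2 | -1998.00 | 48.00 | 112.50 | -95904.00 | -224775.00
Σ | 30081.47 |  |  | 2155740.96 | 3510721.49
x_c = 2155740.96 / 30081.47 = 71.66 cm
y_c = 3510721.49 / 30081.47 = 116.71 cm

x_c = 71.66 cm, y_c = 116.71 cm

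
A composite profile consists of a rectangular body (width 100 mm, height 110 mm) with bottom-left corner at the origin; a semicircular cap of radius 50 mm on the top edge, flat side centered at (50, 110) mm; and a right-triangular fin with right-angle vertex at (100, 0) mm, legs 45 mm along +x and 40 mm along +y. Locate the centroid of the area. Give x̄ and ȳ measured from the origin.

Part | A | x̄ᵢ | ȳᵢ | A·x̄ᵢ | A·ȳᵢ
rectangular body | 11000.00 | 50.00 | 55.00 | 550000.00 | 605000.00
semicircular top | 3926.99 | 50.00 | 131.22 | 196349.54 | 515302.32
triangular fin | 900.00 | 115.00 | 13.33 | 103500.00 | 12000.00
Σ | 15826.99 |  |  | 849849.54 | 1132302.32
x̄ = 849849.54 / 15826.99 = 53.70 mm
ȳ = 1132302.32 / 15826.99 = 71.54 mm

x̄ = 53.70 mm, ȳ = 71.54 mm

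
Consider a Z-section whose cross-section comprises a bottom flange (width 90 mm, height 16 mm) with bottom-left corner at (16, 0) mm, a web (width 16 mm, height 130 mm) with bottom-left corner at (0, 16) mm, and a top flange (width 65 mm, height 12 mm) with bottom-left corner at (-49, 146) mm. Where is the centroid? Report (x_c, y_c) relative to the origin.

Part | A | x̄ᵢ | ȳᵢ | A·x̄ᵢ | A·ȳᵢ
bottom flange | 1440.00 | 61.00 | 8.00 | 87840.00 | 11520.00
web | 2080.00 | 8.00 | 81.00 | 16640.00 | 168480.00
top flange | 780.00 | -16.50 | 152.00 | -12870.00 | 118560.00
Σ | 4300.00 |  |  | 91610.00 | 298560.00
x_c = 91610.00 / 4300.00 = 21.30 mm
y_c = 298560.00 / 4300.00 = 69.43 mm

x_c = 21.30 mm, y_c = 69.43 mm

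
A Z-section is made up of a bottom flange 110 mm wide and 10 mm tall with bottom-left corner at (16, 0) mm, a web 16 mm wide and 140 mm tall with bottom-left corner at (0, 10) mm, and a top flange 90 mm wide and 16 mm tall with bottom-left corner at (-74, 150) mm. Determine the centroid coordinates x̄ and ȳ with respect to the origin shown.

Part | A | x̄ᵢ | ȳᵢ | A·x̄ᵢ | A·ȳᵢ
bottom flange | 1100.00 | 71.00 | 5.00 | 78100.00 | 5500.00
web | 2240.00 | 8.00 | 80.00 | 17920.00 | 179200.00
top flange | 1440.00 | -29.00 | 158.00 | -41760.00 | 227520.00
Σ | 4780.00 |  |  | 54260.00 | 412220.00
x̄ = 54260.00 / 4780.00 = 11.35 mm
ȳ = 412220.00 / 4780.00 = 86.24 mm

x̄ = 11.35 mm, ȳ = 86.24 mm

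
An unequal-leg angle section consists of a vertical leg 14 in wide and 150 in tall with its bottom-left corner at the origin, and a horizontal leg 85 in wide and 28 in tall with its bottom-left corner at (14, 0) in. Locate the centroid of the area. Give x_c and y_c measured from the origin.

vertical leg: A = 14 × 150 = 2100.00, centroid at (7.00, 75.00).
horizontal leg: A = 85 × 28 = 2380.00, centroid at (56.50, 14.00).
ΣA = 4480.00 in², ΣAx_c = 149170.00 in³, ΣAy_c = 190820.00 in³.
x_c = 149170.00/4480.00 = 33.30 in; y_c = 190820.00/4480.00 = 42.59 in.

x_c = 33.30 in, y_c = 42.59 in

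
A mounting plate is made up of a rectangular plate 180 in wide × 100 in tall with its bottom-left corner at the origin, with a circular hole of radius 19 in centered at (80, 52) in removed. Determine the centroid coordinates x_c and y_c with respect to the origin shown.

x_c = 90.67 in, y_c = 49.87 in

Part | A | x̄ᵢ | ȳᵢ | A·x̄ᵢ | A·ȳᵢ
plate | 18000.00 | 90.00 | 50.00 | 1620000.00 | 900000.00
hole | -1134.11 | 80.00 | 52.00 | -90729.20 | -58973.98
Σ | 16865.89 |  |  | 1529270.80 | 841026.02
x_c = 1529270.80 / 16865.89 = 90.67 in
y_c = 841026.02 / 16865.89 = 49.87 in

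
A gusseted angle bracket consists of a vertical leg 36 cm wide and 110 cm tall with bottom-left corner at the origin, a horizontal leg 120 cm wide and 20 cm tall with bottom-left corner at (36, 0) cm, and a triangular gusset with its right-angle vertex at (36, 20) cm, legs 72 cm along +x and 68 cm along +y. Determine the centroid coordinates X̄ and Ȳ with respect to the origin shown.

vertical leg: A = 36 × 110 = 3960.00, centroid at (18.00, 55.00).
horizontal leg: A = 120 × 20 = 2400.00, centroid at (96.00, 10.00).
gusset: A = ½·72·68 = 2448.00, centroid at (60.00, 42.67).
ΣA = 8808.00 cm², ΣAX̄ = 448560.00 cm³, ΣAȲ = 346248.00 cm³.
X̄ = 448560.00/8808.00 = 50.93 cm; Ȳ = 346248.00/8808.00 = 39.31 cm.

X̄ = 50.93 cm, Ȳ = 39.31 cm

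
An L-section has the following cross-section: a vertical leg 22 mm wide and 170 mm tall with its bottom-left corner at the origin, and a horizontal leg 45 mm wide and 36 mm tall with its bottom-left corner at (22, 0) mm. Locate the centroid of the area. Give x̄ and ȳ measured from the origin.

vertical leg: A = 22 × 170 = 3740.00, centroid at (11.00, 85.00).
horizontal leg: A = 45 × 36 = 1620.00, centroid at (44.50, 18.00).
ΣA = 5360.00 mm²
ΣAx̄ = (3740.00)(11.00) + (1620.00)(44.50) = 113230.00 mm³
ΣAȳ = (3740.00)(85.00) + (1620.00)(18.00) = 347060.00 mm³
x̄ = 113230.00 / 5360.00 = 21.12 mm
ȳ = 347060.00 / 5360.00 = 64.75 mm

x̄ = 21.12 mm, ȳ = 64.75 mm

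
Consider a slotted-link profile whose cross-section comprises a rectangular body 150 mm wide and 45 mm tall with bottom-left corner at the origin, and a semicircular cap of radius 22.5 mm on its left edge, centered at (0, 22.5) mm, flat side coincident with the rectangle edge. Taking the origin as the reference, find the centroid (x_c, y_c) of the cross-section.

rectangular body: A = 150 × 45 = 6750.00, centroid at (75.00, 22.50).
semicircular end: A = ½π·22.5² = 795.22, centroid at (-9.55, 22.50).
ΣA = 7545.22 mm²
ΣAx_c = (6750.00)(75.00) + (795.22)(-9.55) = 498656.25 mm³
ΣAy_c = (6750.00)(22.50) + (795.22)(22.50) = 169767.35 mm³
x_c = 498656.25 / 7545.22 = 66.09 mm
y_c = 169767.35 / 7545.22 = 22.50 mm

x_c = 66.09 mm, y_c = 22.50 mm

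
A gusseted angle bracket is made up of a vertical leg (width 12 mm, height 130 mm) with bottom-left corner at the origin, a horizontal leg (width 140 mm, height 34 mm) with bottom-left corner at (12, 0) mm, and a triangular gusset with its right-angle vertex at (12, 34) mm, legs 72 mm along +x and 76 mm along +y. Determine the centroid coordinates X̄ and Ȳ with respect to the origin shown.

X̄ = 55.01 mm, Ȳ = 38.06 mm

Part | A | x̄ᵢ | ȳᵢ | A·x̄ᵢ | A·ȳᵢ
vertical leg | 1560.00 | 6.00 | 65.00 | 9360.00 | 101400.00
horizontal leg | 4760.00 | 82.00 | 17.00 | 390320.00 | 80920.00
gusset | 2736.00 | 36.00 | 59.33 | 98496.00 | 162336.00
Σ | 9056.00 |  |  | 498176.00 | 344656.00
X̄ = 498176.00 / 9056.00 = 55.01 mm
Ȳ = 344656.00 / 9056.00 = 38.06 mm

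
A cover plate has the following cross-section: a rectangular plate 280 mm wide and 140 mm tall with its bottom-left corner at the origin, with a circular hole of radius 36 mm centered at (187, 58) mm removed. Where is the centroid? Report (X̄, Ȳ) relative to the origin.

X̄ = 134.55 mm, Ȳ = 71.39 mm

plate: A = 280 × 140 = 39200.00, centroid at (140.00, 70.00).
hole: A = −π·36² = -4071.50, centroid at (187.00, 58.00).
ΣA = 35128.50 mm²
ΣAX̄ = (39200.00)(140.00) + (-4071.50)(187.00) = 4726628.74 mm³
ΣAȲ = (39200.00)(70.00) + (-4071.50)(58.00) = 2507852.76 mm³
X̄ = 4726628.74 / 35128.50 = 134.55 mm
Ȳ = 2507852.76 / 35128.50 = 71.39 mm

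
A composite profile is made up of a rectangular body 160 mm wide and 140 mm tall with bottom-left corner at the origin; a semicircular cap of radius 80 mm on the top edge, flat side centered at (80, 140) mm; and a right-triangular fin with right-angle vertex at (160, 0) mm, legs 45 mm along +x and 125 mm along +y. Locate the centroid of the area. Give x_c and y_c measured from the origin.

x_c = 87.58 mm, y_c = 97.37 mm

Part | A | x̄ᵢ | ȳᵢ | A·x̄ᵢ | A·ȳᵢ
rectangular body | 22400.00 | 80.00 | 70.00 | 1792000.00 | 1568000.00
semicircular top | 10053.10 | 80.00 | 173.95 | 804247.72 | 1748766.84
triangular fin | 2812.50 | 175.00 | 41.67 | 492187.50 | 117187.50
Σ | 35265.60 |  |  | 3088435.22 | 3433954.34
x_c = 3088435.22 / 35265.60 = 87.58 mm
y_c = 3433954.34 / 35265.60 = 97.37 mm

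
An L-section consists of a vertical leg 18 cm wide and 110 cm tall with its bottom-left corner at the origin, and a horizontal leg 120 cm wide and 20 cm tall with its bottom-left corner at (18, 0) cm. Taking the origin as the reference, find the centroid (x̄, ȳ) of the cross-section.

x̄ = 46.81 cm, ȳ = 30.34 cm

Part | A | x̄ᵢ | ȳᵢ | A·x̄ᵢ | A·ȳᵢ
vertical leg | 1980.00 | 9.00 | 55.00 | 17820.00 | 108900.00
horizontal leg | 2400.00 | 78.00 | 10.00 | 187200.00 | 24000.00
Σ | 4380.00 |  |  | 205020.00 | 132900.00
x̄ = 205020.00 / 4380.00 = 46.81 cm
ȳ = 132900.00 / 4380.00 = 30.34 cm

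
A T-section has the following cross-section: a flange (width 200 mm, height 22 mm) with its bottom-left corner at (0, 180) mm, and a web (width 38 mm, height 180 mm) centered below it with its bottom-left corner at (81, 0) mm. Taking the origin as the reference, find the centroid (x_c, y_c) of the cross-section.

web: A = 38 × 180 = 6840.00, centroid at (100.00, 90.00).
flange: A = 200 × 22 = 4400.00, centroid at (100.00, 191.00).
ΣA = 11240.00 mm²
ΣAx_c = (6840.00)(100.00) + (4400.00)(100.00) = 1124000.00 mm³
ΣAy_c = (6840.00)(90.00) + (4400.00)(191.00) = 1456000.00 mm³
x_c = 1124000.00 / 11240.00 = 100.00 mm
y_c = 1456000.00 / 11240.00 = 129.54 mm

x_c = 100.00 mm, y_c = 129.54 mm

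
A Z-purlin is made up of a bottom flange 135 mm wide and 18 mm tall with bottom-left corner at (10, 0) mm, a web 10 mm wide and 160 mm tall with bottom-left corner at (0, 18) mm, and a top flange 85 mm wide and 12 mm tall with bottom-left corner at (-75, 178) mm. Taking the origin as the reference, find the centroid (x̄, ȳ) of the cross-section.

Part | A | x̄ᵢ | ȳᵢ | A·x̄ᵢ | A·ȳᵢ
bottom flange | 2430.00 | 77.50 | 9.00 | 188325.00 | 21870.00
web | 1600.00 | 5.00 | 98.00 | 8000.00 | 156800.00
top flange | 1020.00 | -32.50 | 184.00 | -33150.00 | 187680.00
Σ | 5050.00 |  |  | 163175.00 | 366350.00
x̄ = 163175.00 / 5050.00 = 32.31 mm
ȳ = 366350.00 / 5050.00 = 72.54 mm

x̄ = 32.31 mm, ȳ = 72.54 mm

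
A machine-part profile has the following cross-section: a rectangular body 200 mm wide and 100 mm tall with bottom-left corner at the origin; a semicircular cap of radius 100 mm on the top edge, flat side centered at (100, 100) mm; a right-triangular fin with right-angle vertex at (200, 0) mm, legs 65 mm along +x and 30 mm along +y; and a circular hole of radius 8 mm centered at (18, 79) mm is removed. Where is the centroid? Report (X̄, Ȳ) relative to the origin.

Part | A | x̄ᵢ | ȳᵢ | A·x̄ᵢ | A·ȳᵢ
rectangular body | 20000.00 | 100.00 | 50.00 | 2000000.00 | 1000000.00
semicircular top | 15707.96 | 100.00 | 142.44 | 1570796.33 | 2237462.99
triangular fin | 975.00 | 221.67 | 10.00 | 216125.00 | 9750.00
hole | -201.06 | 18.00 | 79.00 | -3619.11 | -15883.89
Σ | 36481.90 |  |  | 3783302.21 | 3231329.10
X̄ = 3783302.21 / 36481.90 = 103.70 mm
Ȳ = 3231329.10 / 36481.90 = 88.57 mm

X̄ = 103.70 mm, Ȳ = 88.57 mm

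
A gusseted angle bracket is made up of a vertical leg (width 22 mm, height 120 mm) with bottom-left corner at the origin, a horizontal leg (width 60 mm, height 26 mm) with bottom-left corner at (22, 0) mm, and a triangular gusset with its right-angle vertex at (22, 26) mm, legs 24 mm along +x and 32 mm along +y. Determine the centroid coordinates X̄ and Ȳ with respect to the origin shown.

X̄ = 26.54 mm, Ȳ = 42.05 mm

Part | A | x̄ᵢ | ȳᵢ | A·x̄ᵢ | A·ȳᵢ
vertical leg | 2640.00 | 11.00 | 60.00 | 29040.00 | 158400.00
horizontal leg | 1560.00 | 52.00 | 13.00 | 81120.00 | 20280.00
gusset | 384.00 | 30.00 | 36.67 | 11520.00 | 14080.00
Σ | 4584.00 |  |  | 121680.00 | 192760.00
X̄ = 121680.00 / 4584.00 = 26.54 mm
Ȳ = 192760.00 / 4584.00 = 42.05 mm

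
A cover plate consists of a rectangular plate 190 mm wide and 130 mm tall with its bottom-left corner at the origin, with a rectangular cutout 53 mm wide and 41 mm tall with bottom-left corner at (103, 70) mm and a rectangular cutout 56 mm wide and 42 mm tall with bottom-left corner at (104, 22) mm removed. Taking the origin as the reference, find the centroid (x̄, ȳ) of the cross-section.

Part | A | x̄ᵢ | ȳᵢ | A·x̄ᵢ | A·ȳᵢ
plate | 24700.00 | 95.00 | 65.00 | 2346500.00 | 1605500.00
hole 1 | -2173.00 | 129.50 | 90.50 | -281403.50 | -196656.50
hole 2 | -2352.00 | 132.00 | 43.00 | -310464.00 | -101136.00
Σ | 20175.00 |  |  | 1754632.50 | 1307707.50
x̄ = 1754632.50 / 20175.00 = 86.97 mm
ȳ = 1307707.50 / 20175.00 = 64.82 mm

x̄ = 86.97 mm, ȳ = 64.82 mm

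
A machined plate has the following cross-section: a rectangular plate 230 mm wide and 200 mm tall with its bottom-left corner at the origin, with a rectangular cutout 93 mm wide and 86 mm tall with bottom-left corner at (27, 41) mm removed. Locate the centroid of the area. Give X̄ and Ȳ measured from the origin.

plate: A = 230 × 200 = 46000.00, centroid at (115.00, 100.00).
hole: A = −(93 × 86) = -7998.00, centroid at (73.50, 84.00).
ΣA = 38002.00 mm², ΣAX̄ = 4702147.00 mm³, ΣAȲ = 3928168.00 mm³.
X̄ = 4702147.00/38002.00 = 123.73 mm; Ȳ = 3928168.00/38002.00 = 103.37 mm.

X̄ = 123.73 mm, Ȳ = 103.37 mm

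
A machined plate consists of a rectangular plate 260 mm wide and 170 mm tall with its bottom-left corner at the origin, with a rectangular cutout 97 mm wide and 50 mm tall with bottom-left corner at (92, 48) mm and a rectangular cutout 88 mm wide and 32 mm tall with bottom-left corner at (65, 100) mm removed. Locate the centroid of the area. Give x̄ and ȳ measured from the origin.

plate: A = 260 × 170 = 44200.00, centroid at (130.00, 85.00).
hole 1: A = −(97 × 50) = -4850.00, centroid at (140.50, 73.00).
hole 2: A = −(88 × 32) = -2816.00, centroid at (109.00, 116.00).
ΣA = 36534.00 mm²
ΣAx̄ = (44200.00)(130.00) + (-4850.00)(140.50) + (-2816.00)(109.00) = 4757631.00 mm³
ΣAȳ = (44200.00)(85.00) + (-4850.00)(73.00) + (-2816.00)(116.00) = 3076294.00 mm³
x̄ = 4757631.00 / 36534.00 = 130.22 mm
ȳ = 3076294.00 / 36534.00 = 84.20 mm

x̄ = 130.22 mm, ȳ = 84.20 mm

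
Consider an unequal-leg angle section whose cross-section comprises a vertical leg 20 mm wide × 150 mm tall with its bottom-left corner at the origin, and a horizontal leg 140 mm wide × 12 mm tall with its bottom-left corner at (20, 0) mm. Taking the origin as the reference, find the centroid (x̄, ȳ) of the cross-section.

x̄ = 38.72 mm, ȳ = 50.23 mm

Part | A | x̄ᵢ | ȳᵢ | A·x̄ᵢ | A·ȳᵢ
vertical leg | 3000.00 | 10.00 | 75.00 | 30000.00 | 225000.00
horizontal leg | 1680.00 | 90.00 | 6.00 | 151200.00 | 10080.00
Σ | 4680.00 |  |  | 181200.00 | 235080.00
x̄ = 181200.00 / 4680.00 = 38.72 mm
ȳ = 235080.00 / 4680.00 = 50.23 mm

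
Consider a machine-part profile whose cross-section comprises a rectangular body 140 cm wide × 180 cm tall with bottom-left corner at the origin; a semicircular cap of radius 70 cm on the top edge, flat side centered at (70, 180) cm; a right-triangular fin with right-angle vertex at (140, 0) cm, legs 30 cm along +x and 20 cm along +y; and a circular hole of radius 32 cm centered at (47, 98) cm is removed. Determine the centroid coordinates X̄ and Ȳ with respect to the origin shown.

rectangular body: A = 140 × 180 = 25200.00, centroid at (70.00, 90.00).
semicircular top: A = ½π·70² = 7696.90, centroid at (70.00, 209.71).
triangular fin: A = ½·30·20 = 300.00, centroid at (150.00, 6.67).
hole: A = −π·32² = -3216.99, centroid at (47.00, 98.00).
ΣA = 29979.91 cm², ΣAX̄ = 2196584.57 cm³, ΣAȲ = 3568843.92 cm³.
X̄ = 2196584.57/29979.91 = 73.27 cm; Ȳ = 3568843.92/29979.91 = 119.04 cm.

X̄ = 73.27 cm, Ȳ = 119.04 cm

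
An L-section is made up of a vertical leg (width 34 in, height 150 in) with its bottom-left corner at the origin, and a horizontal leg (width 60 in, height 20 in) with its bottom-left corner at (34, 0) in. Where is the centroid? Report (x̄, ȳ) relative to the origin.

vertical leg: A = 34 × 150 = 5100.00, centroid at (17.00, 75.00).
horizontal leg: A = 60 × 20 = 1200.00, centroid at (64.00, 10.00).
ΣA = 6300.00 in²
ΣAx̄ = (5100.00)(17.00) + (1200.00)(64.00) = 163500.00 in³
ΣAȳ = (5100.00)(75.00) + (1200.00)(10.00) = 394500.00 in³
x̄ = 163500.00 / 6300.00 = 25.95 in
ȳ = 394500.00 / 6300.00 = 62.62 in

x̄ = 25.95 in, ȳ = 62.62 in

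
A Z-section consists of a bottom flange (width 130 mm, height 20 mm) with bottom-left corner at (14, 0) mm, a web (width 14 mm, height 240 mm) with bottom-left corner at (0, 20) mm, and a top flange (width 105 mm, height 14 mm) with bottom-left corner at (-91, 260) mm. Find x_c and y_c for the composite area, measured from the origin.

Part | A | x̄ᵢ | ȳᵢ | A·x̄ᵢ | A·ȳᵢ
bottom flange | 2600.00 | 79.00 | 10.00 | 205400.00 | 26000.00
web | 3360.00 | 7.00 | 140.00 | 23520.00 | 470400.00
top flange | 1470.00 | -38.50 | 267.00 | -56595.00 | 392490.00
Σ | 7430.00 |  |  | 172325.00 | 888890.00
x_c = 172325.00 / 7430.00 = 23.19 mm
y_c = 888890.00 / 7430.00 = 119.64 mm

x_c = 23.19 mm, y_c = 119.64 mm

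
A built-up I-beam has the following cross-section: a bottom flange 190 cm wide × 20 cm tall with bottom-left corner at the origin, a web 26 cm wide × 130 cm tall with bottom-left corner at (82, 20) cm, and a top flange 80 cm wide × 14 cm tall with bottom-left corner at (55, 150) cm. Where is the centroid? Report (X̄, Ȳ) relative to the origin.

Part | A | x̄ᵢ | ȳᵢ | A·x̄ᵢ | A·ȳᵢ
bottom flange | 3800.00 | 95.00 | 10.00 | 361000.00 | 38000.00
web | 3380.00 | 95.00 | 85.00 | 321100.00 | 287300.00
top flange | 1120.00 | 95.00 | 157.00 | 106400.00 | 175840.00
Σ | 8300.00 |  |  | 788500.00 | 501140.00
X̄ = 788500.00 / 8300.00 = 95.00 cm
Ȳ = 501140.00 / 8300.00 = 60.38 cm

X̄ = 95.00 cm, Ȳ = 60.38 cm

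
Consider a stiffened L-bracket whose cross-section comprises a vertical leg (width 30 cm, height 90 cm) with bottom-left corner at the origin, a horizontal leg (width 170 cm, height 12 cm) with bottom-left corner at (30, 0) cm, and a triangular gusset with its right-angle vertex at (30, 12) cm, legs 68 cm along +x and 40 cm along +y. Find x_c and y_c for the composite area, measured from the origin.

vertical leg: A = 30 × 90 = 2700.00, centroid at (15.00, 45.00).
horizontal leg: A = 170 × 12 = 2040.00, centroid at (115.00, 6.00).
gusset: A = ½·68·40 = 1360.00, centroid at (52.67, 25.33).
ΣA = 6100.00 cm², ΣAx_c = 346726.67 cm³, ΣAy_c = 168193.33 cm³.
x_c = 346726.67/6100.00 = 56.84 cm; y_c = 168193.33/6100.00 = 27.57 cm.

x_c = 56.84 cm, y_c = 27.57 cm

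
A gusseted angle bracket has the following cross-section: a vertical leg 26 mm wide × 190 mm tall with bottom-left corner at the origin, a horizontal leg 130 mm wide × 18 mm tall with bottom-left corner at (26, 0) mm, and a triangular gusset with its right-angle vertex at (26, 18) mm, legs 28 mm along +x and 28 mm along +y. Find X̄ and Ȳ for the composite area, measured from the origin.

X̄ = 37.93 mm, Ȳ = 65.31 mm

vertical leg: A = 26 × 190 = 4940.00, centroid at (13.00, 95.00).
horizontal leg: A = 130 × 18 = 2340.00, centroid at (91.00, 9.00).
gusset: A = ½·28·28 = 392.00, centroid at (35.33, 27.33).
ΣA = 7672.00 mm²
ΣAX̄ = (4940.00)(13.00) + (2340.00)(91.00) + (392.00)(35.33) = 291010.67 mm³
ΣAȲ = (4940.00)(95.00) + (2340.00)(9.00) + (392.00)(27.33) = 501074.67 mm³
X̄ = 291010.67 / 7672.00 = 37.93 mm
Ȳ = 501074.67 / 7672.00 = 65.31 mm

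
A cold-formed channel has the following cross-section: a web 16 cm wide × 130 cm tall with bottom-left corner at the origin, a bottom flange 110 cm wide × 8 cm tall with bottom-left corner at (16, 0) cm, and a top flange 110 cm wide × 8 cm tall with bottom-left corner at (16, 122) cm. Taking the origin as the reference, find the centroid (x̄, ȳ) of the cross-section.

x̄ = 36.88 cm, ȳ = 65.00 cm

web: A = 16 × 130 = 2080.00, centroid at (8.00, 65.00).
bottom flange: A = 110 × 8 = 880.00, centroid at (71.00, 4.00).
top flange: A = 110 × 8 = 880.00, centroid at (71.00, 126.00).
ΣA = 3840.00 cm², ΣAx̄ = 141600.00 cm³, ΣAȳ = 249600.00 cm³.
x̄ = 141600.00/3840.00 = 36.88 cm; ȳ = 249600.00/3840.00 = 65.00 cm.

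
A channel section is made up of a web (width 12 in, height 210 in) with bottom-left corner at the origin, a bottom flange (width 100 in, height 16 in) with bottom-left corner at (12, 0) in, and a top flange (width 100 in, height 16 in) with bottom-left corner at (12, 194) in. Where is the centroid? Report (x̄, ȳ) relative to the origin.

web: A = 12 × 210 = 2520.00, centroid at (6.00, 105.00).
bottom flange: A = 100 × 16 = 1600.00, centroid at (62.00, 8.00).
top flange: A = 100 × 16 = 1600.00, centroid at (62.00, 202.00).
ΣA = 5720.00 in², ΣAx̄ = 213520.00 in³, ΣAȳ = 600600.00 in³.
x̄ = 213520.00/5720.00 = 37.33 in; ȳ = 600600.00/5720.00 = 105.00 in.

x̄ = 37.33 in, ȳ = 105.00 in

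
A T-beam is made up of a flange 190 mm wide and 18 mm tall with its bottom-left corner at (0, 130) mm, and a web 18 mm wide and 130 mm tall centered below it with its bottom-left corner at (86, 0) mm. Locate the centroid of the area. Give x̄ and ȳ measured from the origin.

web: A = 18 × 130 = 2340.00, centroid at (95.00, 65.00).
flange: A = 190 × 18 = 3420.00, centroid at (95.00, 139.00).
ΣA = 5760.00 mm², ΣAx̄ = 547200.00 mm³, ΣAȳ = 627480.00 mm³.
x̄ = 547200.00/5760.00 = 95.00 mm; ȳ = 627480.00/5760.00 = 108.94 mm.

x̄ = 95.00 mm, ȳ = 108.94 mm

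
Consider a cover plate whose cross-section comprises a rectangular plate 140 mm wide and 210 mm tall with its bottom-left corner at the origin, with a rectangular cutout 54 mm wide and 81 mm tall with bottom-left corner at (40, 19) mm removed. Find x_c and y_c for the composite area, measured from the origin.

x_c = 70.52 mm, y_c = 112.95 mm

plate: A = 140 × 210 = 29400.00, centroid at (70.00, 105.00).
hole: A = −(54 × 81) = -4374.00, centroid at (67.00, 59.50).
ΣA = 25026.00 mm², ΣAx_c = 1764942.00 mm³, ΣAy_c = 2826747.00 mm³.
x_c = 1764942.00/25026.00 = 70.52 mm; y_c = 2826747.00/25026.00 = 112.95 mm.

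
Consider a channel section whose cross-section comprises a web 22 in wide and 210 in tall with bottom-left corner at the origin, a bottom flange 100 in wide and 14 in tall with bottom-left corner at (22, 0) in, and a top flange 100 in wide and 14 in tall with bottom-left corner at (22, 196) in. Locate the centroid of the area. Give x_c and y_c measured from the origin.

x_c = 34.02 in, y_c = 105.00 in

web: A = 22 × 210 = 4620.00, centroid at (11.00, 105.00).
bottom flange: A = 100 × 14 = 1400.00, centroid at (72.00, 7.00).
top flange: A = 100 × 14 = 1400.00, centroid at (72.00, 203.00).
ΣA = 7420.00 in²
ΣAx_c = (4620.00)(11.00) + (1400.00)(72.00) + (1400.00)(72.00) = 252420.00 in³
ΣAy_c = (4620.00)(105.00) + (1400.00)(7.00) + (1400.00)(203.00) = 779100.00 in³
x_c = 252420.00 / 7420.00 = 34.02 in
y_c = 779100.00 / 7420.00 = 105.00 in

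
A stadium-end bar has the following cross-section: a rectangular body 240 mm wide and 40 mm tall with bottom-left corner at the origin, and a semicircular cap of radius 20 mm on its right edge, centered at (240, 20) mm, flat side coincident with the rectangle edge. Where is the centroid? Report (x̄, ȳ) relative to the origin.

rectangular body: A = 240 × 40 = 9600.00, centroid at (120.00, 20.00).
semicircular end: A = ½π·20² = 628.32, centroid at (248.49, 20.00).
ΣA = 10228.32 mm²
ΣAx̄ = (9600.00)(120.00) + (628.32)(248.49) = 1308129.78 mm³
ΣAȳ = (9600.00)(20.00) + (628.32)(20.00) = 204566.37 mm³
x̄ = 1308129.78 / 10228.32 = 127.89 mm
ȳ = 204566.37 / 10228.32 = 20.00 mm

x̄ = 127.89 mm, ȳ = 20.00 mm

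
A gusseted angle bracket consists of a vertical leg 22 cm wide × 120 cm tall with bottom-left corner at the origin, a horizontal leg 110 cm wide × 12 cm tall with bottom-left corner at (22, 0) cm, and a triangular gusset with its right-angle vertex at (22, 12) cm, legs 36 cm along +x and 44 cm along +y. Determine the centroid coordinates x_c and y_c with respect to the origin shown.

vertical leg: A = 22 × 120 = 2640.00, centroid at (11.00, 60.00).
horizontal leg: A = 110 × 12 = 1320.00, centroid at (77.00, 6.00).
gusset: A = ½·36·44 = 792.00, centroid at (34.00, 26.67).
ΣA = 4752.00 cm², ΣAx_c = 157608.00 cm³, ΣAy_c = 187440.00 cm³.
x_c = 157608.00/4752.00 = 33.17 cm; y_c = 187440.00/4752.00 = 39.44 cm.

x_c = 33.17 cm, y_c = 39.44 cm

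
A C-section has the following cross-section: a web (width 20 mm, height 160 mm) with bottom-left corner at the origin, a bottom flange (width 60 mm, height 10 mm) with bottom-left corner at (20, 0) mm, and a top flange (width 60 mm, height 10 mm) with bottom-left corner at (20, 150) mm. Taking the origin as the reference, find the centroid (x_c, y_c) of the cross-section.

web: A = 20 × 160 = 3200.00, centroid at (10.00, 80.00).
bottom flange: A = 60 × 10 = 600.00, centroid at (50.00, 5.00).
top flange: A = 60 × 10 = 600.00, centroid at (50.00, 155.00).
ΣA = 4400.00 mm²
ΣAx_c = (3200.00)(10.00) + (600.00)(50.00) + (600.00)(50.00) = 92000.00 mm³
ΣAy_c = (3200.00)(80.00) + (600.00)(5.00) + (600.00)(155.00) = 352000.00 mm³
x_c = 92000.00 / 4400.00 = 20.91 mm
y_c = 352000.00 / 4400.00 = 80.00 mm

x_c = 20.91 mm, y_c = 80.00 mm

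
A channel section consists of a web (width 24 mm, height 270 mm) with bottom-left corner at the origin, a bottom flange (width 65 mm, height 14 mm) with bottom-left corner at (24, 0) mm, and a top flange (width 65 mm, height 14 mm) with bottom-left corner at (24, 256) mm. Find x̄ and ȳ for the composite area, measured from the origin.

Part | A | x̄ᵢ | ȳᵢ | A·x̄ᵢ | A·ȳᵢ
web | 6480.00 | 12.00 | 135.00 | 77760.00 | 874800.00
bottom flange | 910.00 | 56.50 | 7.00 | 51415.00 | 6370.00
top flange | 910.00 | 56.50 | 263.00 | 51415.00 | 239330.00
Σ | 8300.00 |  |  | 180590.00 | 1120500.00
x̄ = 180590.00 / 8300.00 = 21.76 mm
ȳ = 1120500.00 / 8300.00 = 135.00 mm

x̄ = 21.76 mm, ȳ = 135.00 mm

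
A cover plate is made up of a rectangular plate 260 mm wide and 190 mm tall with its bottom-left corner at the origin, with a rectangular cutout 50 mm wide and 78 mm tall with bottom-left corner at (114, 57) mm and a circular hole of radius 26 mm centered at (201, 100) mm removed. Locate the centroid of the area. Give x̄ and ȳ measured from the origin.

plate: A = 260 × 190 = 49400.00, centroid at (130.00, 95.00).
hole 1: A = −(50 × 78) = -3900.00, centroid at (139.00, 96.00).
hole 2: A = −π·26² = -2123.72, centroid at (201.00, 100.00).
ΣA = 43376.28 mm²
ΣAx̄ = (49400.00)(130.00) + (-3900.00)(139.00) + (-2123.72)(201.00) = 5453032.96 mm³
ΣAȳ = (49400.00)(95.00) + (-3900.00)(96.00) + (-2123.72)(100.00) = 4106228.34 mm³
x̄ = 5453032.96 / 43376.28 = 125.71 mm
ȳ = 4106228.34 / 43376.28 = 94.67 mm

x̄ = 125.71 mm, ȳ = 94.67 mm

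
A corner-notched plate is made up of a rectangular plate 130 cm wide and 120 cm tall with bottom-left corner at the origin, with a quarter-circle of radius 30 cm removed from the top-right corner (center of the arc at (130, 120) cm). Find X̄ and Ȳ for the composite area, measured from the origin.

plate: A = 130 × 120 = 15600.00, centroid at (65.00, 60.00).
removed quarter-circle: A = −¼π·30² = -706.86, centroid at (117.27, 107.27).
ΣA = 14893.14 cm², ΣAX̄ = 931108.41 cm³, ΣAȲ = 860177.00 cm³.
X̄ = 931108.41/14893.14 = 62.52 cm; Ȳ = 860177.00/14893.14 = 57.76 cm.

X̄ = 62.52 cm, Ȳ = 57.76 cm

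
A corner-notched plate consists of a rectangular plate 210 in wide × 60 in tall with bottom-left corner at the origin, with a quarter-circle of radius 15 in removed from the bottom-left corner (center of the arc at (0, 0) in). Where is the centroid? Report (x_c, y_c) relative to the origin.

x_c = 106.40 in, y_c = 30.34 in

plate: A = 210 × 60 = 12600.00, centroid at (105.00, 30.00).
removed quarter-circle: A = −¼π·15² = -176.71, centroid at (6.37, 6.37).
ΣA = 12423.29 in², ΣAx_c = 1321875.00 in³, ΣAy_c = 376875.00 in³.
x_c = 1321875.00/12423.29 = 106.40 in; y_c = 376875.00/12423.29 = 30.34 in.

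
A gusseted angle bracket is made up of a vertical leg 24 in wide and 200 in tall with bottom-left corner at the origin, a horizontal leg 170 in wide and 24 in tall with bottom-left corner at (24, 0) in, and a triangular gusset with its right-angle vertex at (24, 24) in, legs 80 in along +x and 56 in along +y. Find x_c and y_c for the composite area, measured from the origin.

vertical leg: A = 24 × 200 = 4800.00, centroid at (12.00, 100.00).
horizontal leg: A = 170 × 24 = 4080.00, centroid at (109.00, 12.00).
gusset: A = ½·80·56 = 2240.00, centroid at (50.67, 42.67).
ΣA = 11120.00 in²
ΣAx_c = (4800.00)(12.00) + (4080.00)(109.00) + (2240.00)(50.67) = 615813.33 in³
ΣAy_c = (4800.00)(100.00) + (4080.00)(12.00) + (2240.00)(42.67) = 624533.33 in³
x_c = 615813.33 / 11120.00 = 55.38 in
y_c = 624533.33 / 11120.00 = 56.16 in

x_c = 55.38 in, y_c = 56.16 in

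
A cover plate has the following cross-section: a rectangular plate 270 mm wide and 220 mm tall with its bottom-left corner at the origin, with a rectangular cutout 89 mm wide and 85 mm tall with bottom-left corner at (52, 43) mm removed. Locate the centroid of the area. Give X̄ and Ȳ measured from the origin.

plate: A = 270 × 220 = 59400.00, centroid at (135.00, 110.00).
hole: A = −(89 × 85) = -7565.00, centroid at (96.50, 85.50).
ΣA = 51835.00 mm²
ΣAX̄ = (59400.00)(135.00) + (-7565.00)(96.50) = 7288977.50 mm³
ΣAȲ = (59400.00)(110.00) + (-7565.00)(85.50) = 5887192.50 mm³
X̄ = 7288977.50 / 51835.00 = 140.62 mm
Ȳ = 5887192.50 / 51835.00 = 113.58 mm

X̄ = 140.62 mm, Ȳ = 113.58 mm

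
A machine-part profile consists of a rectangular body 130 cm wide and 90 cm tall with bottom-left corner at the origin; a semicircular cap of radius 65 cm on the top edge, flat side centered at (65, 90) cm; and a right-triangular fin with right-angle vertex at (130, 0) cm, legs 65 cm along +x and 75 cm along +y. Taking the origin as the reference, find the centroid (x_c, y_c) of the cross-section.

Part | A | x̄ᵢ | ȳᵢ | A·x̄ᵢ | A·ȳᵢ
rectangular body | 11700.00 | 65.00 | 45.00 | 760500.00 | 526500.00
semicircular top | 6636.61 | 65.00 | 117.59 | 431379.94 | 780378.64
triangular fin | 2437.50 | 151.67 | 25.00 | 369687.50 | 60937.50
Σ | 20774.11 |  |  | 1561567.44 | 1367816.14
x_c = 1561567.44 / 20774.11 = 75.17 cm
y_c = 1367816.14 / 20774.11 = 65.84 cm

x_c = 75.17 cm, y_c = 65.84 cm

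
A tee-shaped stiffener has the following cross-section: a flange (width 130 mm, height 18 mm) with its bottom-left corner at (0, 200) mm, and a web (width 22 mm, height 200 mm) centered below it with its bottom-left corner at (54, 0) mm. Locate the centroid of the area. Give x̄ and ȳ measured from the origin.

Part | A | x̄ᵢ | ȳᵢ | A·x̄ᵢ | A·ȳᵢ
web | 4400.00 | 65.00 | 100.00 | 286000.00 | 440000.00
flange | 2340.00 | 65.00 | 209.00 | 152100.00 | 489060.00
Σ | 6740.00 |  |  | 438100.00 | 929060.00
x̄ = 438100.00 / 6740.00 = 65.00 mm
ȳ = 929060.00 / 6740.00 = 137.84 mm

x̄ = 65.00 mm, ȳ = 137.84 mm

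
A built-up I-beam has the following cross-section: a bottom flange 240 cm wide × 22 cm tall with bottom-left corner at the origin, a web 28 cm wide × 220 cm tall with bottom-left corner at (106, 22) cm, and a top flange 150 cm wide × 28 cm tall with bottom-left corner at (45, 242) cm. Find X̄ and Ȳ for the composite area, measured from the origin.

bottom flange: A = 240 × 22 = 5280.00, centroid at (120.00, 11.00).
web: A = 28 × 220 = 6160.00, centroid at (120.00, 132.00).
top flange: A = 150 × 28 = 4200.00, centroid at (120.00, 256.00).
ΣA = 15640.00 cm², ΣAX̄ = 1876800.00 cm³, ΣAȲ = 1946400.00 cm³.
X̄ = 1876800.00/15640.00 = 120.00 cm; Ȳ = 1946400.00/15640.00 = 124.45 cm.

X̄ = 120.00 cm, Ȳ = 124.45 cm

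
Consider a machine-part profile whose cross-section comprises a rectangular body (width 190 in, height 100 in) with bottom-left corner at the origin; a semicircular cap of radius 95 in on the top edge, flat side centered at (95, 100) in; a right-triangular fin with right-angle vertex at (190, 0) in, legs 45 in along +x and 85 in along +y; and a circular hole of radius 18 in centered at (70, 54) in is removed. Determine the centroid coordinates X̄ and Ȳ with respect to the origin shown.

rectangular body: A = 190 × 100 = 19000.00, centroid at (95.00, 50.00).
semicircular top: A = ½π·95² = 14176.44, centroid at (95.00, 140.32).
triangular fin: A = ½·45·85 = 1912.50, centroid at (205.00, 28.33).
hole: A = −π·18² = -1017.88, centroid at (70.00, 54.00).
ΣA = 34071.06 in²
ΣAX̄ = (19000.00)(95.00) + (14176.44)(95.00) + (1912.50)(205.00) + (-1017.88)(70.00) = 3472572.68 in³
ΣAȲ = (19000.00)(50.00) + (14176.44)(140.32) + (1912.50)(28.33) + (-1017.88)(54.00) = 2938449.21 in³
X̄ = 3472572.68 / 34071.06 = 101.92 in
Ȳ = 2938449.21 / 34071.06 = 86.24 in

X̄ = 101.92 in, Ȳ = 86.24 in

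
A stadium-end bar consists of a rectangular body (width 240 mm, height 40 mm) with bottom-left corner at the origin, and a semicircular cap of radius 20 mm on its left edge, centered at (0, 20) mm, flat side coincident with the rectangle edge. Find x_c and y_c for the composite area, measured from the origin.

rectangular body: A = 240 × 40 = 9600.00, centroid at (120.00, 20.00).
semicircular end: A = ½π·20² = 628.32, centroid at (-8.49, 20.00).
ΣA = 10228.32 mm², ΣAx_c = 1146666.67 mm³, ΣAy_c = 204566.37 mm³.
x_c = 1146666.67/10228.32 = 112.11 mm; y_c = 204566.37/10228.32 = 20.00 mm.

x_c = 112.11 mm, y_c = 20.00 mm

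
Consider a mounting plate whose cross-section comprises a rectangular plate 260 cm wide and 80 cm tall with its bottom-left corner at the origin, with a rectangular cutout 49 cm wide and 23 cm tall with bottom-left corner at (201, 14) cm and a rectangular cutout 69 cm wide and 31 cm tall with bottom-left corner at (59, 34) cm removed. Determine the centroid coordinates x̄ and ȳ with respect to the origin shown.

plate: A = 260 × 80 = 20800.00, centroid at (130.00, 40.00).
hole 1: A = −(49 × 23) = -1127.00, centroid at (225.50, 25.50).
hole 2: A = −(69 × 31) = -2139.00, centroid at (93.50, 49.50).
ΣA = 17534.00 cm², ΣAx̄ = 2249865.00 cm³, ΣAȳ = 697381.00 cm³.
x̄ = 2249865.00/17534.00 = 128.31 cm; ȳ = 697381.00/17534.00 = 39.77 cm.

x̄ = 128.31 cm, ȳ = 39.77 cm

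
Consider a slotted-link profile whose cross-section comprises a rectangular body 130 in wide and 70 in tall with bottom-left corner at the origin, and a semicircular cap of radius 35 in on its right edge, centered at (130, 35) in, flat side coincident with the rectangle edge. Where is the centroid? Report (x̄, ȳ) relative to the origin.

x̄ = 78.94 in, ȳ = 35.00 in

Part | A | x̄ᵢ | ȳᵢ | A·x̄ᵢ | A·ȳᵢ
rectangular body | 9100.00 | 65.00 | 35.00 | 591500.00 | 318500.00
semicircular end | 1924.23 | 144.85 | 35.00 | 278732.65 | 67347.89
Σ | 11024.23 |  |  | 870232.65 | 385847.89
x̄ = 870232.65 / 11024.23 = 78.94 in
ȳ = 385847.89 / 11024.23 = 35.00 in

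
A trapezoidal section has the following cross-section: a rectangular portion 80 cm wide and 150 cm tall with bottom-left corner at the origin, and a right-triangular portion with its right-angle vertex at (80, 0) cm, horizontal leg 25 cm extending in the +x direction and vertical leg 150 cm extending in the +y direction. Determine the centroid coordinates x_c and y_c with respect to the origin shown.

x_c = 46.53 cm, y_c = 71.62 cm

Part | A | x̄ᵢ | ȳᵢ | A·x̄ᵢ | A·ȳᵢ
rectangular portion | 12000.00 | 40.00 | 75.00 | 480000.00 | 900000.00
triangular portion | 1875.00 | 88.33 | 50.00 | 165625.00 | 93750.00
Σ | 13875.00 |  |  | 645625.00 | 993750.00
x_c = 645625.00 / 13875.00 = 46.53 cm
y_c = 993750.00 / 13875.00 = 71.62 cm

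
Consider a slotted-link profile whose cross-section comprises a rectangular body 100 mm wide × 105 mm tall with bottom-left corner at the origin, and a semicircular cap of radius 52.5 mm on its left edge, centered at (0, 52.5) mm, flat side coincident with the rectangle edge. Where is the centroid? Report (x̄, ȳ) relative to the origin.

x̄ = 28.90 mm, ȳ = 52.50 mm

Part | A | x̄ᵢ | ȳᵢ | A·x̄ᵢ | A·ȳᵢ
rectangular body | 10500.00 | 50.00 | 52.50 | 525000.00 | 551250.00
semicircular end | 4329.51 | -22.28 | 52.50 | -96468.75 | 227299.14
Σ | 14829.51 |  |  | 428531.25 | 778549.14
x̄ = 428531.25 / 14829.51 = 28.90 mm
ȳ = 778549.14 / 14829.51 = 52.50 mm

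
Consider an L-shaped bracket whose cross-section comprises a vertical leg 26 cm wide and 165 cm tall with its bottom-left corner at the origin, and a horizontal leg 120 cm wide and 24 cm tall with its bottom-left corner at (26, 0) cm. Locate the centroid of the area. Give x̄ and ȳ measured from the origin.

x̄ = 42.32 cm, ȳ = 54.18 cm

Part | A | x̄ᵢ | ȳᵢ | A·x̄ᵢ | A·ȳᵢ
vertical leg | 4290.00 | 13.00 | 82.50 | 55770.00 | 353925.00
horizontal leg | 2880.00 | 86.00 | 12.00 | 247680.00 | 34560.00
Σ | 7170.00 |  |  | 303450.00 | 388485.00
x̄ = 303450.00 / 7170.00 = 42.32 cm
ȳ = 388485.00 / 7170.00 = 54.18 cm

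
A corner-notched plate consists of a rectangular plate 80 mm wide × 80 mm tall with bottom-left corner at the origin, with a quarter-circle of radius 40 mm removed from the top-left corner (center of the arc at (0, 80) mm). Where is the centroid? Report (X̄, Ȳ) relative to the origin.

plate: A = 80 × 80 = 6400.00, centroid at (40.00, 40.00).
removed quarter-circle: A = −¼π·40² = -1256.64, centroid at (16.98, 63.02).
ΣA = 5143.36 mm², ΣAX̄ = 234666.67 mm³, ΣAȲ = 176802.37 mm³.
X̄ = 234666.67/5143.36 = 45.63 mm; Ȳ = 176802.37/5143.36 = 34.37 mm.

X̄ = 45.63 mm, Ȳ = 34.37 mm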